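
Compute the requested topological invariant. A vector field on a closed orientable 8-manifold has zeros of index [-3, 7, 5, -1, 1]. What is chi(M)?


Poincare-Hopf: chi(M) = sum of indices of zeros.
chi = (-3) + (7) + (5) + (-1) + (1) = 9

9


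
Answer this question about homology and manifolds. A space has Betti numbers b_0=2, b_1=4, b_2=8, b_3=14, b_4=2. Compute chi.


chi = sum_k (-1)^k b_k.
= (2) + (-4) + (8) + (-14) + (2)
= -6

-6


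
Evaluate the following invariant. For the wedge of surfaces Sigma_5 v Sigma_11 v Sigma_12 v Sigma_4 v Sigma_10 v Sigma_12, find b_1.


For a wedge X v Y: reduced H_k(X v Y) = H_k(X) + H_k(Y).
Each Sigma_g contributes b_1 = 2g.
b_1 = 10 + 22 + 24 + 8 + 20 + 24 = 108

108


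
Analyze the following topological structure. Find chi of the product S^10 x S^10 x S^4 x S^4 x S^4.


chi is multiplicative: chi(X x Y) = chi(X) chi(Y).
Each even-dim sphere has chi = 2. There are 5 factors.
chi = 2^5 = 32

32


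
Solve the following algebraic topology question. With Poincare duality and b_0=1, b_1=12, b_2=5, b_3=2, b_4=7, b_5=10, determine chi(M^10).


By Poincare duality b_k = b_{10-k}, so full Betti numbers: b_0=1, b_1=12, b_2=5, b_3=2, b_4=7, b_5=10, b_6=7, b_7=2, b_8=5, b_9=12, b_10=1.
chi = sum (-1)^k b_k = -12

-12


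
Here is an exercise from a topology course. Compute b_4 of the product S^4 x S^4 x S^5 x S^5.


Each S^d has Poincare polynomial 1 + t^d.
The product S^4 x S^4 x S^5 x S^5 has Poincare polynomial prod(1+t^d_i).
Expanding: b_0=1, b_4=2, b_5=2, b_8=1, b_9=4, b_10=1, b_13=2, b_14=2, b_18=1.
b_4 = 2

2


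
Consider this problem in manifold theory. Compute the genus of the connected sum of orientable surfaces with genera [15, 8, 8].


Genus is additive under connected sum of orientable surfaces.
g = 15 + 8 + 8 = 31

31


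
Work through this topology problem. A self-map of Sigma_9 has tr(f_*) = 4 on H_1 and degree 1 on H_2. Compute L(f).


L(f) = tr(f_0*) - tr(f_1*) + tr(f_2*).
= 1 - (4) + (1)
= -2

-2


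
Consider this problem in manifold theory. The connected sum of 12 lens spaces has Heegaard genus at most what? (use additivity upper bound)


Heegaard genus satisfies g(A#B) <= g(A) + g(B).
Each lens space has g = 1.
Upper bound: 12 * 1 = 12

12


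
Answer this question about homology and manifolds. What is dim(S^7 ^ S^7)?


S^m ^ S^n = S^{m+n}.
k = 7 + 7 = 14

14


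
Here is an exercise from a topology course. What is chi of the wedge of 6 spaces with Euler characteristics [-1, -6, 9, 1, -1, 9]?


chi(A v B) = chi(A) + chi(B) - 1 (one point identified).
For 6 spaces: chi = (sum chi_i) - (6 - 1).
sum = 11; chi = 11 - 5 = 6

6


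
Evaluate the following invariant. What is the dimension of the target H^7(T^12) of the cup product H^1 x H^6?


Cup product: H^p x H^q -> H^{p+q}; here p+q = 1+6 = 7.
rank H^k(T^n) = C(n,k).
C(12,7) = 792

792


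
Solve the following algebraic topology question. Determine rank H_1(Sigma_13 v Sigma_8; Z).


For a wedge: H_1(A v B) = H_1(A) + H_1(B).
b_1(Sigma_13) = 26, b_1(Sigma_8) = 16.
b_1 = 26 + 16 = 42

42


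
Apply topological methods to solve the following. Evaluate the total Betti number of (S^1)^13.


b_k(T^13) = C(13,k), so the sum over k is sum_k C(13,k) = 2^13.
Total = 2^13 = 8192

8192


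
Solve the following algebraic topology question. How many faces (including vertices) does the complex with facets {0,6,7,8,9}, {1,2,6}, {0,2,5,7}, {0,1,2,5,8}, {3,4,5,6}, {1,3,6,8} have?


Each maximal simplex on m vertices has 2^m - 1 nonempty faces.
Take the union (dedupe shared faces).
Total distinct faces = 88

88


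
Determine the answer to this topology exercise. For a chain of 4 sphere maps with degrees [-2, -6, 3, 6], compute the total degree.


Degree is multiplicative: deg(composition) = product of degrees.
= (-2) * (-6) * (3) * (6) = 216

216


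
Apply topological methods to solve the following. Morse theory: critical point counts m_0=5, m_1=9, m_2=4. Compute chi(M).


Morse theory: chi(M) = sum_k (-1)^k m_k where m_k = #(index-k critical points).
= (5) + (-9) + (4) = 0

0


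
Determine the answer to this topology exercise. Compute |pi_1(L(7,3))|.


pi_1(L(p,q)) = Z/pZ for any q coprime to p.
|pi_1(L(7,3))| = 7

7


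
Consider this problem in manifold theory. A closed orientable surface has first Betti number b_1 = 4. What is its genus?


For a closed orientable surface: b_1 = 2g.
4 = 2g
g = 4 / 2 = 2

2


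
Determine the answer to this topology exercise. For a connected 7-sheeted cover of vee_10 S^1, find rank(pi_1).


Nielsen-Schreier: an index-n subgroup of F_r is free of rank 1 + n(r-1).
Equivalently: chi(cover) = n*chi(base); chi(vee_r S^1) = 1 - 10 = -9.
chi(E) = 7*(-9) = -63; rank = 1 - chi(E) = 1 - (-63) = 64.
rank = 1 + 7*(10-1) = 1 + 63 = 64

64


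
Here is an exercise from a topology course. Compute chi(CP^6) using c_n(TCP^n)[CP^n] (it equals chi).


For any closed oriented manifold, <e(TM),[M]> = chi(M).
chi(CP^6) = 6+1 = 7

7


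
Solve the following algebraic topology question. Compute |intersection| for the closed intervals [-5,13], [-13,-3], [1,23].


Intersection = [max(a_i), min(b_i)] = [1, -3].
Since 1 > -3, the intersection is empty.
Length = 0

0


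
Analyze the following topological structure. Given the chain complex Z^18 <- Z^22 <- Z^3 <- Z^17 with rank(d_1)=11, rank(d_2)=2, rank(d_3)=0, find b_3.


rank H_k = rank(ker d_k) - rank(im d_{k+1}).
rank(ker d_3) = rank(C_3) - rank(d_3) = 17 - 0 = 17.
rank(im d_{3+1}) = 0.
rank H_3 = 17 - 0 = 17

17


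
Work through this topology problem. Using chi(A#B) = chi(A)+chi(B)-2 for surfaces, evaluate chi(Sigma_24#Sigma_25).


chi(Sigma_24) = 2 - 2*24 = -46
chi(Sigma_25) = 2 - 2*25 = -48
For surfaces: chi(A#B) = chi(A) + chi(B) - 2.
chi = -46 + -48 - 2 = -96

-96


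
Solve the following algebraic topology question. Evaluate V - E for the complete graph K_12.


K_12: V = 12, E = C(12,2) = 66.
chi = V - E = 12 - 66 = -54

-54


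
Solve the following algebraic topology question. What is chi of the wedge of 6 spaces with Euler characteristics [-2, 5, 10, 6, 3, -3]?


chi(A v B) = chi(A) + chi(B) - 1 (one point identified).
For 6 spaces: chi = (sum chi_i) - (6 - 1).
sum = 19; chi = 19 - 5 = 14

14


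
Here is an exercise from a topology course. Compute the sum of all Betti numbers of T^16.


b_k(T^16) = C(16,k), so the sum over k is sum_k C(16,k) = 2^16.
Total = 2^16 = 65536

65536


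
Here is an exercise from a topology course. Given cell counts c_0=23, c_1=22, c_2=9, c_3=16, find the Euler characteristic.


chi = sum_k (-1)^k c_k.
= (-1)^0*23 + (-1)^1*22 + (-1)^2*9 + (-1)^3*16
= (23) + (-22) + (9) + (-16)
= -6

-6


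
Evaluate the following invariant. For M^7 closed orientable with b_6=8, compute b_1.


Poincare duality for closed orientable n-manifolds: b_k = b_{n-k}.
Here n = 7, so b_1 = b_6 = 8

8


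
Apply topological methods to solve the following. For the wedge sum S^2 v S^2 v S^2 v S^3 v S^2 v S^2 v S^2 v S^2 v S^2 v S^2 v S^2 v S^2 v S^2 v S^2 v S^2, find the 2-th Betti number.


For a wedge of spheres, H_k (k>0) is free on one generator per sphere of dimension k.
Spheres of dimension 2: count = 14.
b_2 = 14

14


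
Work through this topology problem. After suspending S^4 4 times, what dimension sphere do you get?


Each suspension raises dimension by 1: Sigma S^n = S^{n+1}.
Sigma^4 S^4 = S^{4+4} = S^8

8


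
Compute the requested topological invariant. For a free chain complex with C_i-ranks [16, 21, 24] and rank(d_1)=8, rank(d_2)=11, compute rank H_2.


rank H_k = rank(ker d_k) - rank(im d_{k+1}).
rank(ker d_2) = rank(C_2) - rank(d_2) = 24 - 11 = 13.
rank(im d_{2+1}) = 0.
rank H_2 = 13 - 0 = 13

13


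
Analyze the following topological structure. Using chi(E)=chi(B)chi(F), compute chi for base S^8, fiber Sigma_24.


chi(S^8) = 2 (n even), chi(Sigma_24) = 2 - 2*24 = -46.
chi(E) = 2 * (-46) = -92

-92


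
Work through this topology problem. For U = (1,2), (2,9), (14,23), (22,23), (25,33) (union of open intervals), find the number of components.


Sort and merge overlapping open intervals.
Merged: (1,2), (2,9), (14,23), (25,33).
Number of components = 4

4


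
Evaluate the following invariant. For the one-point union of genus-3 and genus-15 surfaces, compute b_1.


For a wedge: H_1(A v B) = H_1(A) + H_1(B).
b_1(Sigma_3) = 6, b_1(Sigma_15) = 30.
b_1 = 6 + 30 = 36

36


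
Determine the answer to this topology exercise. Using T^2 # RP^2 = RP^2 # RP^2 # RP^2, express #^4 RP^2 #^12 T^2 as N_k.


Since a >= 1, the sum is non-orientable; each T^2 can be replaced by RP^2 # RP^2 (since T^2#RP^2 = 3RP^2).
Total crosscaps k = 4 + 2*12 = 28.
Check via chi: chi = 4*1 + 12*0 - (4+12-1)*2 = -26 = 2 - k = -26. Consistent.

28


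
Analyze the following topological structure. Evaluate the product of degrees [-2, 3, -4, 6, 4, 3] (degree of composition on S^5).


Degree is multiplicative: deg(composition) = product of degrees.
= (-2) * (3) * (-4) * (6) * (4) * (3) = 1728

1728


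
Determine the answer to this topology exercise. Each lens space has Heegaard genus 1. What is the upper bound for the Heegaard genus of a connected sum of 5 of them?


Heegaard genus satisfies g(A#B) <= g(A) + g(B).
Each lens space has g = 1.
Upper bound: 5 * 1 = 5

5


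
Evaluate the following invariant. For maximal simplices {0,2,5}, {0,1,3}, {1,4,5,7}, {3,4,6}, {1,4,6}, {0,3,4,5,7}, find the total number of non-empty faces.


Each maximal simplex on m vertices has 2^m - 1 nonempty faces.
Take the union (dedupe shared faces).
Total distinct faces = 52

52


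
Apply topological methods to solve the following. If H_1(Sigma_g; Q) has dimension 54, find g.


For a closed orientable surface: b_1 = 2g.
54 = 2g
g = 54 / 2 = 27

27


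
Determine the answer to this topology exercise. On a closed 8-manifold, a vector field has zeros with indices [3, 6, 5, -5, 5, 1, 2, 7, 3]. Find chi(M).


Poincare-Hopf: chi(M) = sum of indices of zeros.
chi = (3) + (6) + (5) + (-5) + (5) + (1) + (2) + (7) + (3) = 27

27


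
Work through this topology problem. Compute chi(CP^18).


CP^18 has one cell in each even dimension 0, 2, ..., 2*18 (18+1 cells total).
All cells are even-dimensional, so chi = number of cells.
chi = 18 + 1 = 19

19


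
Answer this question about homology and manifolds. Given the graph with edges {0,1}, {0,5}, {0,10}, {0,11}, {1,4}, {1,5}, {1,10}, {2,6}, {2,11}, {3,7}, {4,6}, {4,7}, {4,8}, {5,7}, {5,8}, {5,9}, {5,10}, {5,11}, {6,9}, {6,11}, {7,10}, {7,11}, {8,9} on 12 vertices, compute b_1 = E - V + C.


b_1 = E - V + (number of components).
E = 23, V = 12, components = 1.
b_1 = 23 - 12 + 1 = 12

12


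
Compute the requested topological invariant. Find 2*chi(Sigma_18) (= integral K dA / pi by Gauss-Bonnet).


Gauss-Bonnet: integral K dA = 2*pi*chi(M).
chi(Sigma_18) = 2 - 2*18 = -34.
(integral K dA)/pi = 2*chi = 2*(-34) = -68

-68


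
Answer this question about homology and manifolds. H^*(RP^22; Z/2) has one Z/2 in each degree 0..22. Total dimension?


H^k(RP^22; Z/2) = Z/2 for each 0 <= k <= 22.
Total dimension = 22 + 1 = 23

23


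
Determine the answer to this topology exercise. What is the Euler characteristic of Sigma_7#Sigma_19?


chi(Sigma_7) = 2 - 2*7 = -12
chi(Sigma_19) = 2 - 2*19 = -36
For surfaces: chi(A#B) = chi(A) + chi(B) - 2.
chi = -12 + -36 - 2 = -50

-50


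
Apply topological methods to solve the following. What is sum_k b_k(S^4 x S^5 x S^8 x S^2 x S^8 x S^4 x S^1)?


Total Betti number is multiplicative under products.
Each S^d (d>=1) has total Betti number 2.
There are 7 sphere factors.
Total = 2^7 = 128

128


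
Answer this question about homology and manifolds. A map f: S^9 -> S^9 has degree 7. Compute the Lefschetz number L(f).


On S^9: L(f) = tr(f_0*) + (-1)^9 tr(f_9*) = 1 + (-1)^9 * deg(f).
L(f) = 1 + (-1)^9 * 7 = 1 + -7 = -6

-6


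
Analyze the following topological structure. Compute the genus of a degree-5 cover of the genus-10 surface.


For an n-sheeted cover: chi(E) = n * chi(B).
chi(Sigma_10) = 2 - 2*10 = -18.
chi(E) = 5 * (-18) = -90.
genus(E) = (2 - chi(E))/2 = (2 - (-90))/2 = 92/2 = 46

46


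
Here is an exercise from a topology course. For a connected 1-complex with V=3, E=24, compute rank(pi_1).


For a connected graph: rank(pi_1) = b_1 = E - V + 1 = 1 - chi.
chi = V - E = 3 - 24 = -21.
rank = 1 - (-21) = 24 - 3 + 1 = 22

22


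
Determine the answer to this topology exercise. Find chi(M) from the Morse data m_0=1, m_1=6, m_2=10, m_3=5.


Morse theory: chi(M) = sum_k (-1)^k m_k where m_k = #(index-k critical points).
= (1) + (-6) + (10) + (-5) = 0

0


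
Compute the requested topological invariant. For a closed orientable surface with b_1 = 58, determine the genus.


For a closed orientable surface: b_1 = 2g.
58 = 2g
g = 58 / 2 = 29

29


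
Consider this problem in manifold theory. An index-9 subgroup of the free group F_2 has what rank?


Nielsen-Schreier: an index-n subgroup of F_r is free of rank 1 + n(r-1).
Equivalently: chi(cover) = n*chi(base); chi(vee_r S^1) = 1 - 2 = -1.
chi(E) = 9*(-1) = -9; rank = 1 - chi(E) = 1 - (-9) = 10.
rank = 1 + 9*(2-1) = 1 + 9 = 10

10


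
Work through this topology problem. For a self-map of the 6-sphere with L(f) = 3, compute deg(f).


L(f) = 1 + (-1)^6 deg(f) on S^6.
3 = 1 + (-1)^6 * deg(f)
(-1)^6 * deg(f) = 2
deg(f) = 2

2


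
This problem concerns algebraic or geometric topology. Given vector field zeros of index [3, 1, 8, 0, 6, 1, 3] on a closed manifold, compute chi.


Poincare-Hopf: chi(M) = sum of indices of zeros.
chi = (3) + (1) + (8) + (0) + (6) + (1) + (3) = 22

22


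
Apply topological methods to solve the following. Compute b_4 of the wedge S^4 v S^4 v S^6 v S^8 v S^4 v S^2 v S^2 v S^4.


For a wedge of spheres, H_k (k>0) is free on one generator per sphere of dimension k.
Spheres of dimension 4: count = 4.
b_4 = 4

4


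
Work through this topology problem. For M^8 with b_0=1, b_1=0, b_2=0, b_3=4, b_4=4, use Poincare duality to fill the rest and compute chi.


By Poincare duality b_k = b_{8-k}, so full Betti numbers: b_0=1, b_1=0, b_2=0, b_3=4, b_4=4, b_5=4, b_6=0, b_7=0, b_8=1.
chi = sum (-1)^k b_k = -2

-2


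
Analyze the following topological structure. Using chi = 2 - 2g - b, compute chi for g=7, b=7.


For a compact orientable surface with genus g and b boundary components: chi = 2 - 2g - b.
chi = 2 - 2*7 - 7 = 2 - 14 - 7 = -19

-19


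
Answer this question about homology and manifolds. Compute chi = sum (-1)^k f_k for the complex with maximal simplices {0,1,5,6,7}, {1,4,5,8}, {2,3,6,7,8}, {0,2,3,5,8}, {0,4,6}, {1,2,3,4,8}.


Enumerate all faces; f-vector: f_0=9, f_1=35, f_2=42, f_3=21, f_4=4.
chi = sum (-1)^k f_k = -1

-1


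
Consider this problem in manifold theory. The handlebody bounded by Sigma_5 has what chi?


A genus-g handlebody deformation retracts to a wedge of g circles.
chi(vee_g S^1) = 1 - g.
chi(H_5) = 1 - 5 = -4

-4


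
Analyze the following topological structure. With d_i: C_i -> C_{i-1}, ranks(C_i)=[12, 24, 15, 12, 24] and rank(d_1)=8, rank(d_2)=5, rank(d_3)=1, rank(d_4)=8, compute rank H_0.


rank H_k = rank(ker d_k) - rank(im d_{k+1}).
rank(ker d_0) = rank(C_0) - rank(d_0) = 12 - 0 = 12.
rank(im d_{0+1}) = 8.
rank H_0 = 12 - 8 = 4

4


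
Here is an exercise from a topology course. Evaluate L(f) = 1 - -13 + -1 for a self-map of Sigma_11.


L(f) = tr(f_0*) - tr(f_1*) + tr(f_2*).
= 1 - (-13) + (-1)
= 13

13


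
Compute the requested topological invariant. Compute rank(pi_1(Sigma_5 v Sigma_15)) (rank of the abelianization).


For a wedge: H_1(A v B) = H_1(A) + H_1(B).
b_1(Sigma_5) = 10, b_1(Sigma_15) = 30.
b_1 = 10 + 30 = 40

40


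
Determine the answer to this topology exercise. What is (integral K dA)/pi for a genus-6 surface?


Gauss-Bonnet: integral K dA = 2*pi*chi(M).
chi(Sigma_6) = 2 - 2*6 = -10.
(integral K dA)/pi = 2*chi = 2*(-10) = -20

-20


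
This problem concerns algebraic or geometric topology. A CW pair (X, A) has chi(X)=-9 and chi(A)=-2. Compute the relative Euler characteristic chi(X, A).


Relative Euler characteristic: chi(X, A) = chi(X) - chi(A).
= -9 - (-2) = -7

-7


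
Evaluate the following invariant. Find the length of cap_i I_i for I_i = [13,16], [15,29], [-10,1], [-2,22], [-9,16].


Intersection = [max(a_i), min(b_i)] = [15, 1].
Since 15 > 1, the intersection is empty.
Length = 0

0


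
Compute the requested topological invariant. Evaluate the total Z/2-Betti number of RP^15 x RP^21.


dim H^*(RP^n; Z/2) = n+1 (one Z/2 in each degree 0..n).
Total Betti number is multiplicative.
Total = (15+1) * (21+1) = 16 * 22 = 352

352


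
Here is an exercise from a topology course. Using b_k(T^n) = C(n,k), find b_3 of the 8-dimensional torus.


By the Kunneth formula, b_k(T^n) = C(n,k).
b_3(T^8) = C(8,3).
C(8,3) = 8!/(3!*5!) = 56

56


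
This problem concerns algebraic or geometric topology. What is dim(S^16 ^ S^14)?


S^m ^ S^n = S^{m+n}.
k = 16 + 14 = 30

30


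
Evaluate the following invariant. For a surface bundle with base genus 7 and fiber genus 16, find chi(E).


For a fiber bundle F -> E -> B (with CW structure): chi(E) = chi(B) * chi(F).
chi(Sigma_7) = -12, chi(Sigma_16) = -30.
chi(E) = (-12) * (-30) = 360

360


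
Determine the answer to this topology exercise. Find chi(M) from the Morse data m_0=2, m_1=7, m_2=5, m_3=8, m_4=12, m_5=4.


Morse theory: chi(M) = sum_k (-1)^k m_k where m_k = #(index-k critical points).
= (2) + (-7) + (5) + (-8) + (12) + (-4) = 0

0


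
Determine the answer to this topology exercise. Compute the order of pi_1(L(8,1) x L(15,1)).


pi_1(X x Y) = pi_1(X) x pi_1(Y).
pi_1(L(8,1)) = Z/8, pi_1(L(15,1)) = Z/15.
|Z/8 x Z/15| = 8 * 15 = 120

120


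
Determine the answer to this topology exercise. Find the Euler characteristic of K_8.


K_8: V = 8, E = C(8,2) = 28.
chi = V - E = 8 - 28 = -20

-20


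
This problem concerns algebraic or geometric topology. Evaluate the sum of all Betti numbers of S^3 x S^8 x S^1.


Total Betti number is multiplicative under products.
Each S^d (d>=1) has total Betti number 2.
There are 3 sphere factors.
Total = 2^3 = 8

8


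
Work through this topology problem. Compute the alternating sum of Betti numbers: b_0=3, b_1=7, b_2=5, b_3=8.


chi = sum_k (-1)^k b_k.
= (3) + (-7) + (5) + (-8)
= -7

-7


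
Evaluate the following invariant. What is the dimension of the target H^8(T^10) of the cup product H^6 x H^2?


Cup product: H^p x H^q -> H^{p+q}; here p+q = 6+2 = 8.
rank H^k(T^n) = C(n,k).
C(10,8) = 45

45


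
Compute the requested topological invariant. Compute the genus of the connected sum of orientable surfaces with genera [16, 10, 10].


Genus is additive under connected sum of orientable surfaces.
g = 16 + 10 + 10 = 36

36


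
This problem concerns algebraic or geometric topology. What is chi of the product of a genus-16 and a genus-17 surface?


chi(Sigma_16) = 2 - 2*16 = -30
chi(Sigma_17) = 2 - 2*17 = -32
chi(product) = (-30) * (-32) = 960

960


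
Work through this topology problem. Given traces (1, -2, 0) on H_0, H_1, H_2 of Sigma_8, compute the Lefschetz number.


L(f) = tr(f_0*) - tr(f_1*) + tr(f_2*).
= 1 - (-2) + (0)
= 3

3


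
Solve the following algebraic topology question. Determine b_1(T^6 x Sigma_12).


pi_1(A x B) = pi_1(A) x pi_1(B); rank of abelianization = b_1.
b_1(T^6) = 6, b_1(Sigma_12) = 2*12 = 24.
b_1(product) = 6 + 24 = 30

30


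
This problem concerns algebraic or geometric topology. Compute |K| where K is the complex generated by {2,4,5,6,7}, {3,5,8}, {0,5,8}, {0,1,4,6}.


Each maximal simplex on m vertices has 2^m - 1 nonempty faces.
Take the union (dedupe shared faces).
Total distinct faces = 52

52


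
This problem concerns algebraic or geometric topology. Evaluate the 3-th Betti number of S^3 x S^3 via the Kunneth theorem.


Each S^d has Poincare polynomial 1 + t^d.
The product S^3 x S^3 has Poincare polynomial prod(1+t^d_i).
Expanding: b_0=1, b_3=2, b_6=1.
b_3 = 2

2


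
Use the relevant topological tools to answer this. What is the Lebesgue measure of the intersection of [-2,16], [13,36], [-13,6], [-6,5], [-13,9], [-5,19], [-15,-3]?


Intersection = [max(a_i), min(b_i)] = [13, -3].
Since 13 > -3, the intersection is empty.
Length = 0

0


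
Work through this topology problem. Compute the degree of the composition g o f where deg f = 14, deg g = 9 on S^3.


Degree is multiplicative under composition: deg(g o f) = deg(g) * deg(f).
= 9 * 14 = 126

126


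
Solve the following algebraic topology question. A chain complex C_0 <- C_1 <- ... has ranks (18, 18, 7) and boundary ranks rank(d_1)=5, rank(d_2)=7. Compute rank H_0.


rank H_k = rank(ker d_k) - rank(im d_{k+1}).
rank(ker d_0) = rank(C_0) - rank(d_0) = 18 - 0 = 18.
rank(im d_{0+1}) = 5.
rank H_0 = 18 - 5 = 13

13


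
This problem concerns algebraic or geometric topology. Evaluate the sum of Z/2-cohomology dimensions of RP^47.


H^k(RP^47; Z/2) = Z/2 for each 0 <= k <= 47.
Total dimension = 47 + 1 = 48

48


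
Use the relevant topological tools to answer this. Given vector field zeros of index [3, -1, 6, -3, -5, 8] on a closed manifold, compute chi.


Poincare-Hopf: chi(M) = sum of indices of zeros.
chi = (3) + (-1) + (6) + (-3) + (-5) + (8) = 8

8


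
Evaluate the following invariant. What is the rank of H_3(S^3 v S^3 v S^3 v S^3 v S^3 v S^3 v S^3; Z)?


For a wedge of spheres, H_k (k>0) is free on one generator per sphere of dimension k.
Spheres of dimension 3: count = 7.
b_3 = 7

7


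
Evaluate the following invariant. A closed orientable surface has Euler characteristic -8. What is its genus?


chi = 2 - 2g for closed orientable surfaces.
-8 = 2 - 2g
2g = 2 - (-8) = 10
g = 5

5


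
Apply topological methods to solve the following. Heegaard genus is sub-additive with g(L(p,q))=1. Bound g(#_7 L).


Heegaard genus satisfies g(A#B) <= g(A) + g(B).
Each lens space has g = 1.
Upper bound: 7 * 1 = 7

7


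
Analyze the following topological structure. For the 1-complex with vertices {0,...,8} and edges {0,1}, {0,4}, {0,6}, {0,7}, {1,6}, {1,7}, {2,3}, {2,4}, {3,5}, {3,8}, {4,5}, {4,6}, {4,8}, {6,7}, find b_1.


b_1 = E - V + (number of components).
E = 14, V = 9, components = 1.
b_1 = 14 - 9 + 1 = 6

6


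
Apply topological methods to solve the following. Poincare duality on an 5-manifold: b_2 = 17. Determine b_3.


Poincare duality for closed orientable n-manifolds: b_k = b_{n-k}.
Here n = 5, so b_3 = b_2 = 17

17


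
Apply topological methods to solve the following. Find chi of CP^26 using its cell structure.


CP^26 has one cell in each even dimension 0, 2, ..., 2*26 (26+1 cells total).
All cells are even-dimensional, so chi = number of cells.
chi = 26 + 1 = 27

27


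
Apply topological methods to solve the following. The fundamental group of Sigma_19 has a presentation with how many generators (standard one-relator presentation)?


Standard presentation: pi_1(Sigma_g) = <a_1,b_1,...,a_g,b_g | [a_1,b_1]...[a_g,b_g] = 1>.
Number of generators = 2g = 2*19 = 38

38


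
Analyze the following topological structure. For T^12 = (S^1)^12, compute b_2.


By the Kunneth formula, b_k(T^n) = C(n,k).
b_2(T^12) = C(12,2).
C(12,2) = 12!/(2!*10!) = 66

66


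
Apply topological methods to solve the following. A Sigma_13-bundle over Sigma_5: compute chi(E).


For a fiber bundle F -> E -> B (with CW structure): chi(E) = chi(B) * chi(F).
chi(Sigma_5) = -8, chi(Sigma_13) = -24.
chi(E) = (-8) * (-24) = 192

192


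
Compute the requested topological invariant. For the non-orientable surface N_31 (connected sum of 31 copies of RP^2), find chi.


For a non-orientable closed surface with k crosscaps: chi = 2 - k.
Here k = 31.
chi = 2 - 31 = -29

-29


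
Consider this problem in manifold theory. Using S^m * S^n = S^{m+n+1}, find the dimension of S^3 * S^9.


Join of spheres: S^m * S^n = S^{m+n+1}.
dim = 3 + 9 + 1 = 13

13


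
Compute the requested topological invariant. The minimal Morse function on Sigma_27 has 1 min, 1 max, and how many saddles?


A perfect Morse function has m_k = b_k.
For Sigma_27: b_0=1, b_1=2g=54, b_2=1.
Saddles m_1 = 2g = 54

54


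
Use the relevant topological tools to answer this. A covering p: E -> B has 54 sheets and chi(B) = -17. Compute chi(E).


For a finite covering: chi(E) = (number of sheets) * chi(B).
chi(E) = 54 * (-17) = -918

-918


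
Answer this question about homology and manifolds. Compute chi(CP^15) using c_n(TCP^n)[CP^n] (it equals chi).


For any closed oriented manifold, <e(TM),[M]> = chi(M).
chi(CP^15) = 15+1 = 16

16


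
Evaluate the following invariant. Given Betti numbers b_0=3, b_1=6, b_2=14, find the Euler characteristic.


chi = sum_k (-1)^k b_k.
= (3) + (-6) + (14)
= 11

11


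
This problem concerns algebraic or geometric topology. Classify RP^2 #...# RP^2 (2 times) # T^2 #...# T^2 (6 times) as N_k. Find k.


Since a >= 1, the sum is non-orientable; each T^2 can be replaced by RP^2 # RP^2 (since T^2#RP^2 = 3RP^2).
Total crosscaps k = 2 + 2*6 = 14.
Check via chi: chi = 2*1 + 6*0 - (2+6-1)*2 = -12 = 2 - k = -12. Consistent.

14


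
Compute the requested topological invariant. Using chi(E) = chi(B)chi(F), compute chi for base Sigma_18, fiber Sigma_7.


For a fiber bundle F -> E -> B (with CW structure): chi(E) = chi(B) * chi(F).
chi(Sigma_18) = -34, chi(Sigma_7) = -12.
chi(E) = (-34) * (-12) = 408

408


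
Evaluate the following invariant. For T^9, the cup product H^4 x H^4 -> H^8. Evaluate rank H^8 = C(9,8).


Cup product: H^p x H^q -> H^{p+q}; here p+q = 4+4 = 8.
rank H^k(T^n) = C(n,k).
C(9,8) = 9

9


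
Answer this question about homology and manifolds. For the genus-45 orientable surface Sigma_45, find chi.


For a closed orientable surface of genus g: chi = 2 - 2g.
Here g = 45.
chi = 2 - 2*45 = 2 - 90 = -88

-88


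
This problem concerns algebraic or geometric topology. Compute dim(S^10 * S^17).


Join of spheres: S^m * S^n = S^{m+n+1}.
dim = 10 + 17 + 1 = 28

28


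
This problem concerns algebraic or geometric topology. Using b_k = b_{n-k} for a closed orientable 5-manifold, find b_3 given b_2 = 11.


Poincare duality for closed orientable n-manifolds: b_k = b_{n-k}.
Here n = 5, so b_3 = b_2 = 11

11


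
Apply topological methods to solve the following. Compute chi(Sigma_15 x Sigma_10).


chi(Sigma_15) = 2 - 2*15 = -28
chi(Sigma_10) = 2 - 2*10 = -18
chi(product) = (-28) * (-18) = 504

504


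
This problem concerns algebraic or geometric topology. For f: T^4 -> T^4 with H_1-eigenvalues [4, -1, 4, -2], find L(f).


For a torus self-map: L(f) = det(I - A) where A acts on H_1.
L(f) = (1-4) * (1--1) * (1-4) * (1--2) = -3 * 2 * -3 * 3 = 54

54


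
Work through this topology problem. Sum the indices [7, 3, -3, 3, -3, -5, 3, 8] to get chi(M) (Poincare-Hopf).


Poincare-Hopf: chi(M) = sum of indices of zeros.
chi = (7) + (3) + (-3) + (3) + (-3) + (-5) + (3) + (8) = 13

13


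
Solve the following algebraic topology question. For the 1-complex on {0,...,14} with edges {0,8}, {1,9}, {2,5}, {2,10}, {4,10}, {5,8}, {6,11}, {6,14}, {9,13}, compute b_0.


Run DFS/union-find over 15 vertices.
V = 15, E = 9.
Number of components = 6

6


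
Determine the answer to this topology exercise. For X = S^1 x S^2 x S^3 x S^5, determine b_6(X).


Each S^d has Poincare polynomial 1 + t^d.
The product S^1 x S^2 x S^3 x S^5 has Poincare polynomial prod(1+t^d_i).
Expanding: b_0=1, b_1=1, b_2=1, b_3=2, b_4=1, b_5=2, b_6=2, b_7=1, b_8=2, b_9=1, b_10=1, b_11=1.
b_6 = 2

2


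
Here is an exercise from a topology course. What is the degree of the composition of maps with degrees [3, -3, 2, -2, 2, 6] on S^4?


Degree is multiplicative: deg(composition) = product of degrees.
= (3) * (-3) * (2) * (-2) * (2) * (6) = 432

432


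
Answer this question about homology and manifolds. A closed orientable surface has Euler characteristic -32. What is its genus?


chi = 2 - 2g for closed orientable surfaces.
-32 = 2 - 2g
2g = 2 - (-32) = 34
g = 17

17


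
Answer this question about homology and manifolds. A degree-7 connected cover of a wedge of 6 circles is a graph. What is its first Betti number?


Nielsen-Schreier: an index-n subgroup of F_r is free of rank 1 + n(r-1).
Equivalently: chi(cover) = n*chi(base); chi(vee_r S^1) = 1 - 6 = -5.
chi(E) = 7*(-5) = -35; rank = 1 - chi(E) = 1 - (-35) = 36.
rank = 1 + 7*(6-1) = 1 + 35 = 36

36


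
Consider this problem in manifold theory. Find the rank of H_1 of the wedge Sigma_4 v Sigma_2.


For a wedge: H_1(A v B) = H_1(A) + H_1(B).
b_1(Sigma_4) = 8, b_1(Sigma_2) = 4.
b_1 = 8 + 4 = 12

12


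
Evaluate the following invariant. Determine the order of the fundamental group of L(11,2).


pi_1(L(p,q)) = Z/pZ for any q coprime to p.
|pi_1(L(11,2))| = 11

11


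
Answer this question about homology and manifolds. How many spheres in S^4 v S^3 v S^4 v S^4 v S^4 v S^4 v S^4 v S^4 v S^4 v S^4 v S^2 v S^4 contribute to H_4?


For a wedge of spheres, H_k (k>0) is free on one generator per sphere of dimension k.
Spheres of dimension 4: count = 10.
b_4 = 10

10


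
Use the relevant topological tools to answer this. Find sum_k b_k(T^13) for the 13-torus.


b_k(T^13) = C(13,k), so the sum over k is sum_k C(13,k) = 2^13.
Total = 2^13 = 8192

8192


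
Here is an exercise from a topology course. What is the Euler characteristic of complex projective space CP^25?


CP^25 has one cell in each even dimension 0, 2, ..., 2*25 (25+1 cells total).
All cells are even-dimensional, so chi = number of cells.
chi = 25 + 1 = 26

26


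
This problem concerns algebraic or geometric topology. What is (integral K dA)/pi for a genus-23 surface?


Gauss-Bonnet: integral K dA = 2*pi*chi(M).
chi(Sigma_23) = 2 - 2*23 = -44.
(integral K dA)/pi = 2*chi = 2*(-44) = -88

-88


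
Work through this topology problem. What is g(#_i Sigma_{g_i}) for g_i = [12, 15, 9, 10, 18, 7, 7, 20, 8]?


Genus is additive under connected sum of orientable surfaces.
g = 12 + 15 + 9 + 10 + 18 + 7 + 7 + 20 + 8 = 106

106


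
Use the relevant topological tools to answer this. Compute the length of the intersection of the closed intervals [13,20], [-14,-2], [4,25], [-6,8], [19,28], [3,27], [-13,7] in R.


Intersection = [max(a_i), min(b_i)] = [19, -2].
Since 19 > -2, the intersection is empty.
Length = 0

0


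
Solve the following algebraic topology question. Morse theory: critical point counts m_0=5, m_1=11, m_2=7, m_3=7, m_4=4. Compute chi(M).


Morse theory: chi(M) = sum_k (-1)^k m_k where m_k = #(index-k critical points).
= (5) + (-11) + (7) + (-7) + (4) = -2

-2


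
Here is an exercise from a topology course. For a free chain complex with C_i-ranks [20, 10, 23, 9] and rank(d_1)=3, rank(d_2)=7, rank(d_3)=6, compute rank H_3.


rank H_k = rank(ker d_k) - rank(im d_{k+1}).
rank(ker d_3) = rank(C_3) - rank(d_3) = 9 - 6 = 3.
rank(im d_{3+1}) = 0.
rank H_3 = 3 - 0 = 3

3


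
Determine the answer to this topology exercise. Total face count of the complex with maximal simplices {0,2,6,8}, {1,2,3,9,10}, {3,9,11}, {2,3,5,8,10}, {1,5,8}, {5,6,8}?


Each maximal simplex on m vertices has 2^m - 1 nonempty faces.
Take the union (dedupe shared faces).
Total distinct faces = 76

76


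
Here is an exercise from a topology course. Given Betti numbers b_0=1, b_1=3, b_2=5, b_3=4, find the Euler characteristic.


chi = sum_k (-1)^k b_k.
= (1) + (-3) + (5) + (-4)
= -1

-1


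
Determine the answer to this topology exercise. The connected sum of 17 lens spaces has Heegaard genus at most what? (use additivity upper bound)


Heegaard genus satisfies g(A#B) <= g(A) + g(B).
Each lens space has g = 1.
Upper bound: 17 * 1 = 17

17


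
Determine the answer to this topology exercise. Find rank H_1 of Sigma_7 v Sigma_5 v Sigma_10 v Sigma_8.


For a wedge X v Y: reduced H_k(X v Y) = H_k(X) + H_k(Y).
Each Sigma_g contributes b_1 = 2g.
b_1 = 14 + 10 + 20 + 16 = 60

60


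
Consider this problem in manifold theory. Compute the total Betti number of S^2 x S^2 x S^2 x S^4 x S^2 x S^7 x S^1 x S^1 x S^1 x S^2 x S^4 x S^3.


Total Betti number is multiplicative under products.
Each S^d (d>=1) has total Betti number 2.
There are 12 sphere factors.
Total = 2^12 = 4096

4096


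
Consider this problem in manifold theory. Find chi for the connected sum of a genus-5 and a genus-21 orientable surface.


chi(Sigma_5) = 2 - 2*5 = -8
chi(Sigma_21) = 2 - 2*21 = -40
For surfaces: chi(A#B) = chi(A) + chi(B) - 2.
chi = -8 + -40 - 2 = -50

-50


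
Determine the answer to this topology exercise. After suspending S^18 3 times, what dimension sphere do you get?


Each suspension raises dimension by 1: Sigma S^n = S^{n+1}.
Sigma^3 S^18 = S^{18+3} = S^21

21


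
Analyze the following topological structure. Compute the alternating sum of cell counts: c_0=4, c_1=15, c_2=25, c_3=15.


chi = sum_k (-1)^k c_k.
= (-1)^0*4 + (-1)^1*15 + (-1)^2*25 + (-1)^3*15
= (4) + (-15) + (25) + (-15)
= -1

-1


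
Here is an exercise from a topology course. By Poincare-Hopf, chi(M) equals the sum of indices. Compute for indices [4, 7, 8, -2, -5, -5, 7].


Poincare-Hopf: chi(M) = sum of indices of zeros.
chi = (4) + (7) + (8) + (-2) + (-5) + (-5) + (7) = 14

14


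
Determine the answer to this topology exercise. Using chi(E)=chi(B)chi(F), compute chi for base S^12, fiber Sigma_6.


chi(S^12) = 2 (n even), chi(Sigma_6) = 2 - 2*6 = -10.
chi(E) = 2 * (-10) = -20

-20


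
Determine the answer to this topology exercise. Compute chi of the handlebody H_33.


A genus-g handlebody deformation retracts to a wedge of g circles.
chi(vee_g S^1) = 1 - g.
chi(H_33) = 1 - 33 = -32

-32


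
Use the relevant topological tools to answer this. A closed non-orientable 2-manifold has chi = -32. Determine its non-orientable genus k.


chi = 2 - k for closed non-orientable surfaces with k crosscaps.
-32 = 2 - k
k = 2 - (-32) = 34

34


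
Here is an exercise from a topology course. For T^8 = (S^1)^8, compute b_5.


By the Kunneth formula, b_k(T^n) = C(n,k).
b_5(T^8) = C(8,5).
C(8,5) = 8!/(5!*3!) = 56

56


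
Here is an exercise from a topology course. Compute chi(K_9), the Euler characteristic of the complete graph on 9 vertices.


K_9: V = 9, E = C(9,2) = 36.
chi = V - E = 9 - 36 = -27

-27


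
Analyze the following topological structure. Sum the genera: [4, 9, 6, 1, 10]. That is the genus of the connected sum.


Genus is additive under connected sum of orientable surfaces.
g = 4 + 9 + 6 + 1 + 10 = 30

30


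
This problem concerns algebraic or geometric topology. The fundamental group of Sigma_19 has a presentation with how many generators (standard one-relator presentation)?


Standard presentation: pi_1(Sigma_g) = <a_1,b_1,...,a_g,b_g | [a_1,b_1]...[a_g,b_g] = 1>.
Number of generators = 2g = 2*19 = 38

38


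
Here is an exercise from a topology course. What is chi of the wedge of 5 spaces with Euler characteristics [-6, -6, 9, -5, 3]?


chi(A v B) = chi(A) + chi(B) - 1 (one point identified).
For 5 spaces: chi = (sum chi_i) - (5 - 1).
sum = -5; chi = -5 - 4 = -9

-9


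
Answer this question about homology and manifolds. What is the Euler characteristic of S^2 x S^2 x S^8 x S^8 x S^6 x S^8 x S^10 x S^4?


chi is multiplicative: chi(X x Y) = chi(X) chi(Y).
Each even-dim sphere has chi = 2. There are 8 factors.
chi = 2^8 = 256

256


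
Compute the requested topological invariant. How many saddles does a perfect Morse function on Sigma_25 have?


A perfect Morse function has m_k = b_k.
For Sigma_25: b_0=1, b_1=2g=50, b_2=1.
Saddles m_1 = 2g = 50

50


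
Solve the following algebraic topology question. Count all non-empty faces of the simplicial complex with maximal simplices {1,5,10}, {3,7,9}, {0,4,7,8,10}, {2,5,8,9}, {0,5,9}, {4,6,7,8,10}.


Each maximal simplex on m vertices has 2^m - 1 nonempty faces.
Take the union (dedupe shared faces).
Total distinct faces = 74

74


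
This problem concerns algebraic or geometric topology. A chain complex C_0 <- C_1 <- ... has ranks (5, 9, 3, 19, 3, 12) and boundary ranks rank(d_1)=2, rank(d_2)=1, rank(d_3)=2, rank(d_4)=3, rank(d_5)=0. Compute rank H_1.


rank H_k = rank(ker d_k) - rank(im d_{k+1}).
rank(ker d_1) = rank(C_1) - rank(d_1) = 9 - 2 = 7.
rank(im d_{1+1}) = 1.
rank H_1 = 7 - 1 = 6

6


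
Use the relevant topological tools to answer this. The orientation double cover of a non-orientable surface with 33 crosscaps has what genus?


chi(N_33) = 2 - 33 = -31.
Double cover: chi(Sigma_g) = 2 * chi(N_33) = 2*(-31) = -62.
2 - 2g = -62, so g = (2 - (-62))/2 = 64/2 = 32

32


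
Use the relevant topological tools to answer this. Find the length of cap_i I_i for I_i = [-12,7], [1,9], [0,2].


Intersection = [max(a_i), min(b_i)] = [1, 2].
Length = 2 - 1 = 1

1


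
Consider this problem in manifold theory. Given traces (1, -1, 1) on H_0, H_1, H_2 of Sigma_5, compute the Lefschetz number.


L(f) = tr(f_0*) - tr(f_1*) + tr(f_2*).
= 1 - (-1) + (1)
= 3

3


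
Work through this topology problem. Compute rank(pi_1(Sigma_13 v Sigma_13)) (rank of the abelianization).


For a wedge: H_1(A v B) = H_1(A) + H_1(B).
b_1(Sigma_13) = 26, b_1(Sigma_13) = 26.
b_1 = 26 + 26 = 52

52


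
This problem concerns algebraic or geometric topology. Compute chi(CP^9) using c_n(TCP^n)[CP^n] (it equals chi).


For any closed oriented manifold, <e(TM),[M]> = chi(M).
chi(CP^9) = 9+1 = 10

10


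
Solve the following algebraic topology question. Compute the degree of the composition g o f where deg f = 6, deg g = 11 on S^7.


Degree is multiplicative under composition: deg(g o f) = deg(g) * deg(f).
= 11 * 6 = 66

66


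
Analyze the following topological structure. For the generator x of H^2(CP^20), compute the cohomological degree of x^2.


|x| = 2 in H^*(CP^n).
|x^2| = 2 * |x| = 2 * 2 = 4

4


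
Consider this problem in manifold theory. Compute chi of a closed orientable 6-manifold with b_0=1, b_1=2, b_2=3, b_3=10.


By Poincare duality b_k = b_{6-k}, so full Betti numbers: b_0=1, b_1=2, b_2=3, b_3=10, b_4=3, b_5=2, b_6=1.
chi = sum (-1)^k b_k = -6

-6


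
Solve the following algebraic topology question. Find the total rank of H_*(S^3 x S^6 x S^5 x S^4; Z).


Total Betti number is multiplicative under products.
Each S^d (d>=1) has total Betti number 2.
There are 4 sphere factors.
Total = 2^4 = 16

16


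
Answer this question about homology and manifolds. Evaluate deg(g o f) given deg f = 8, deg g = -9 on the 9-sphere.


Degree is multiplicative under composition: deg(g o f) = deg(g) * deg(f).
= -9 * 8 = -72

-72


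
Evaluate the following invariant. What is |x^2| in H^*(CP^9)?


|x| = 2 in H^*(CP^n).
|x^2| = 2 * |x| = 2 * 2 = 4

4


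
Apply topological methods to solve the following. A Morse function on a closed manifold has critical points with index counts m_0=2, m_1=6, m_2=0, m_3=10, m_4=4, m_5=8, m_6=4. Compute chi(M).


Morse theory: chi(M) = sum_k (-1)^k m_k where m_k = #(index-k critical points).
= (2) + (-6) + (0) + (-10) + (4) + (-8) + (4) = -14

-14


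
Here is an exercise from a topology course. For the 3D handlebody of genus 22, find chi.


A genus-g handlebody deformation retracts to a wedge of g circles.
chi(vee_g S^1) = 1 - g.
chi(H_22) = 1 - 22 = -21

-21


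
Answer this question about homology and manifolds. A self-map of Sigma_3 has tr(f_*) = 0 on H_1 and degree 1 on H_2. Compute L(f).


L(f) = tr(f_0*) - tr(f_1*) + tr(f_2*).
= 1 - (0) + (1)
= 2

2
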